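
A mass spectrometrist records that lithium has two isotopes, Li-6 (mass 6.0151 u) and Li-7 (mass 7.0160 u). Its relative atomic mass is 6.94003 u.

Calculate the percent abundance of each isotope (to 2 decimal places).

With x = fraction of Li-6 (so Li-7 is 1 − x):
6.0151·x + 7.0160·(1 − x) = 6.94003
(6.0151 − 7.0160)·x = 6.94003 − 7.0160
x = -0.07597 / -1.0009 = 0.07590 → 7.59% Li-6, 92.41% Li-7.

Li-6: 7.59%, Li-7: 92.41%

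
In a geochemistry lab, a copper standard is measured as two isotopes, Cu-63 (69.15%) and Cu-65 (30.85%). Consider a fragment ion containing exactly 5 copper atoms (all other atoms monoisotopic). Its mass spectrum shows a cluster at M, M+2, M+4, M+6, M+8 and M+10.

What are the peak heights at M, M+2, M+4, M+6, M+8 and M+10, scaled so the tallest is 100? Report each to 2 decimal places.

The 5 Cu atoms are independent, so intensities follow the terms of (0.6915 + 0.3085)^5.
P(M) = 0.6915^5 = 0.158111
P(M+2) = 5 × 0.6915^4 × 0.3085^1 = 0.352691
P(M+4) = 10 × 0.6915^3 × 0.3085^2 = 0.314693
P(M+6) = 10 × 0.6915^2 × 0.3085^3 = 0.140394
P(M+8) = 5 × 0.6915^1 × 0.3085^4 = 0.031317
P(M+10) = 0.3085^5 = 0.002794
The M+2 peak is largest (0.352691); scaling to 100 gives 44.83 : 100.00 : 89.23 : 39.81 : 8.88 : 0.79.

44.83 : 100.00 : 89.23 : 39.81 : 8.88 : 0.79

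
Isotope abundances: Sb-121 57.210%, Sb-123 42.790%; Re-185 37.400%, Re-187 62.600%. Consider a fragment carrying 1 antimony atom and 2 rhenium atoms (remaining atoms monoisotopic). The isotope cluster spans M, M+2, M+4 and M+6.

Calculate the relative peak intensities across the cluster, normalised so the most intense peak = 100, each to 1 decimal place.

Antimony pattern (n=1): 0.5721 : 0.4279
Rhenium pattern (n=2): 0.139876 : 0.468248 : 0.391876
Convolve the two distributions (both contribute in 2-u steps):
  M: 0.5721×0.139876 = 0.080023
  M+2: 0.5721×0.468248 + 0.4279×0.139876 = 0.327738
  M+4: 0.5721×0.391876 + 0.4279×0.468248 = 0.424556
  M+6: 0.4279×0.391876 = 0.167684
Scale to base peak (0.424556) = 100: 18.8 : 77.2 : 100.0 : 39.5

18.8 : 77.2 : 100.0 : 39.5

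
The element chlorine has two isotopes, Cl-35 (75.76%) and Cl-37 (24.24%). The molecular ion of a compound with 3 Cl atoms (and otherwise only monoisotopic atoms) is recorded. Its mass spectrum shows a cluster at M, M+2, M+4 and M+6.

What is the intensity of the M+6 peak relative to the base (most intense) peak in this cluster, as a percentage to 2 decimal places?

3.28%

Binomial terms of (0.7576 + 0.2424)^3: M 0.4348, M+2 0.4174, M+4 0.1335, M+6 0.0142 → M is the base peak.
P(M) = C(3,0) × 0.7576^3 × 0.2424^0 = 1 × 0.4348304 × 1.0000 = 0.434830 (base)
P(M+6) = C(3,3) × 0.7576^0 × 0.2424^3 = 1 × 1.0000 × 0.01424288 = 0.014243
Relative intensity = 0.014243 / 0.434830 × 100 = 3.28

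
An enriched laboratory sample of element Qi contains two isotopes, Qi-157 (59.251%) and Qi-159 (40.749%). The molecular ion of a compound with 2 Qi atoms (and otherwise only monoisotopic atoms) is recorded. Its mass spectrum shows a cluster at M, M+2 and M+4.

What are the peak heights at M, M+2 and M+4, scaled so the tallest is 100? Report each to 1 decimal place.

Expanding (0.59251 + 0.40749)^2:
P(M) = 0.59251^2 = 0.351068
P(M+2) = 2 × 0.59251^1 × 0.40749^1 = 0.482884
P(M+4) = 0.40749^2 = 0.166048
The M+2 peak is largest (0.482884); scaling to 100 gives 72.7 : 100.0 : 34.4.

72.7 : 100.0 : 34.4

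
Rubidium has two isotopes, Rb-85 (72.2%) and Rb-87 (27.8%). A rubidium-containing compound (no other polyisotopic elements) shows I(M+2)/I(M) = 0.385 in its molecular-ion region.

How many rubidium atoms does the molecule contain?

The M+2/M ratio from n Rb atoms is n · q/p = n · 0.278/0.722.
n = 0.385 × 0.722/0.278 = 1.00 ≈ 1

1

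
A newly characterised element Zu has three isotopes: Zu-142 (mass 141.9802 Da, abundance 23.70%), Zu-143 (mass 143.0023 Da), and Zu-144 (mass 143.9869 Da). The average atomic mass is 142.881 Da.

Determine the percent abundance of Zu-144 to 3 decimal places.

12.283%

The remaining 76.30% is split between Zu-143 (fraction x) and Zu-144 (fraction 0.7630 − x).
Substituting: 143.0023x + 143.9869(0.7630 − x) = 109.2316926
(143.0023 − 143.9869)x = -0.6303121  ⇒  x = 0.64017, y = 0.12283
Zu-143: 64.017%, Zu-144: 12.283%.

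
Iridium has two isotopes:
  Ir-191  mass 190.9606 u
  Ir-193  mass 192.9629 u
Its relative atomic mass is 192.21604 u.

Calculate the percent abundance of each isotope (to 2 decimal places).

Let x be the fractional abundance of Ir-191; then Ir-193 has abundance 1 − x.
190.9606·x + 192.9629·(1 − x) = 192.21604
(190.9606 − 192.9629)·x = 192.21604 − 192.9629
x = -0.74686 / -2.0023 = 0.37300 → 37.30% Ir-191, 62.70% Ir-193.

Ir-191: 37.30%, Ir-193: 62.70%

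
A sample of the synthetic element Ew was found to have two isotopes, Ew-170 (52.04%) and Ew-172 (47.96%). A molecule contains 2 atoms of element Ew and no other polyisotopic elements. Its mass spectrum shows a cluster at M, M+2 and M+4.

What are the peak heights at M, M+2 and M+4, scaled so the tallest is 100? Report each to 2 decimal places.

Expanding (0.5204 + 0.4796)^2:
P(M) = 0.5204^2 = 0.270816
P(M+2) = 2 × 0.5204^1 × 0.4796^1 = 0.499168
P(M+4) = 0.4796^2 = 0.230016
The M+2 peak is largest (0.499168); scaling to 100 gives 54.25 : 100.00 : 46.08.

54.25 : 100.00 : 46.08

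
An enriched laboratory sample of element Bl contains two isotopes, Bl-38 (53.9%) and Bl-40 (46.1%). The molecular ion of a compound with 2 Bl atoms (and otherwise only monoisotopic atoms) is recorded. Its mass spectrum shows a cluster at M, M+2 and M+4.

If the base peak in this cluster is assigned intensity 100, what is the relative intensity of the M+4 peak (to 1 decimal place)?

42.8

Binomial terms of (0.539 + 0.461)^2: M 0.2905, M+2 0.4970, M+4 0.2125 → M+2 is the base peak.
P(M+2) = C(2,1) × 0.539^1 × 0.461^1 = 2 × 0.5390 × 0.4610 = 0.496958 (base)
P(M+4) = C(2,2) × 0.539^0 × 0.461^2 = 1 × 1.0000 × 0.212521 = 0.212521
Relative intensity = 0.212521 / 0.496958 × 100 = 42.8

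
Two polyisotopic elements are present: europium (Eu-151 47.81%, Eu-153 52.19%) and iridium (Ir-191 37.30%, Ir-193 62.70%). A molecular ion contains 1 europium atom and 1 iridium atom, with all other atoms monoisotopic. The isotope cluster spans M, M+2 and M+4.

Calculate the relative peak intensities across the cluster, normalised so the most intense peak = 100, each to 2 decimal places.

36.07 : 100.00 : 66.18

Europium pattern (n=1): 0.4781 : 0.5219
Iridium pattern (n=1): 0.3730 : 0.6270
Convolve the two distributions (both contribute in 2-u steps):
  M: 0.4781×0.3730 = 0.178331
  M+2: 0.4781×0.6270 + 0.5219×0.3730 = 0.494437
  M+4: 0.5219×0.6270 = 0.327231
Scale to base peak (0.494437) = 100: 36.07 : 100.00 : 66.18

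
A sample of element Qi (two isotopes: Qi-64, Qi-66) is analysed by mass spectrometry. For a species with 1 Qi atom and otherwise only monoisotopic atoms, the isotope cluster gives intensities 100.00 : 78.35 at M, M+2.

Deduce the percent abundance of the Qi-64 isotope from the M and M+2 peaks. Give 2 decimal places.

If p is the fraction of Qi that is Qi-64, then I(M+2)/I(M) = [C(1,1)·p^0·(1−p)] / p^1 = 1·(1−p)/p = 78.35/100.00 = 0.7835
(1−p)/p = 0.7835/1 = 0.7835  ⇒  p = 1/(1 + 0.7835) = 0.5607
Qi-64: 56.07%, Qi-66: 43.93%.

56.07%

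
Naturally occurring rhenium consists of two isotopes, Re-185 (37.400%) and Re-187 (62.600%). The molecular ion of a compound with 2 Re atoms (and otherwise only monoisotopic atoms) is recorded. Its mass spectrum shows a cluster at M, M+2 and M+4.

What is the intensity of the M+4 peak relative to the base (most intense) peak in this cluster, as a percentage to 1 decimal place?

Term probabilities: M 0.1399, M+2 0.4682, M+4 0.3919. Base peak = M+2.
P(M+2) = C(2,1) × 0.37400^1 × 0.62600^1 = 2 × 0.3740 × 0.6260 = 0.468248 (base)
P(M+4) = C(2,2) × 0.37400^0 × 0.62600^2 = 1 × 1.0000 × 0.391876 = 0.391876
Relative intensity = 0.391876 / 0.468248 × 100 = 83.7

83.7%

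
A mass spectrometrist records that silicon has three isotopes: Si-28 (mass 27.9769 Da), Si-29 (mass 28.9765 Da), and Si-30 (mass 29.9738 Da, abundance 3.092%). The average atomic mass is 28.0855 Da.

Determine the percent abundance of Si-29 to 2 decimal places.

The remaining 96.908% is split between Si-28 (fraction x) and Si-29 (fraction 0.96908 − x).
Substituting: 27.9769x + 28.9765(0.96908 − x) = 27.158710104
(27.9769 − 28.9765)x = -0.921836516  ⇒  x = 0.92221, y = 0.04687
Si-28: 92.22%, Si-29: 4.69%.

4.69%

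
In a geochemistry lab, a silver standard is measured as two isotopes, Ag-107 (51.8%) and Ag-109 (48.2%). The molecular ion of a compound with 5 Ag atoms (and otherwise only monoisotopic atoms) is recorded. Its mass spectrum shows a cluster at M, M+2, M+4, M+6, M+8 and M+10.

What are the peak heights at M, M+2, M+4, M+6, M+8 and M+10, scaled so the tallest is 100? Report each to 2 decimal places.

Each Ag atom is independently Ag-107 (p = 0.518) or Ag-109 (q = 0.482); the cluster is the binomial expansion (p + q)^5.
P(M) = 0.518^5 = 0.037295
P(M+2) = 5 × 0.518^4 × 0.482^1 = 0.173515
P(M+4) = 10 × 0.518^3 × 0.482^2 = 0.322911
P(M+6) = 10 × 0.518^2 × 0.482^3 = 0.300470
P(M+8) = 5 × 0.518^1 × 0.482^4 = 0.139794
P(M+10) = 0.482^5 = 0.026016
The M+4 peak is largest (0.322911); scaling to 100 gives 11.55 : 53.73 : 100.00 : 93.05 : 43.29 : 8.06.

11.55 : 53.73 : 100.00 : 93.05 : 43.29 : 8.06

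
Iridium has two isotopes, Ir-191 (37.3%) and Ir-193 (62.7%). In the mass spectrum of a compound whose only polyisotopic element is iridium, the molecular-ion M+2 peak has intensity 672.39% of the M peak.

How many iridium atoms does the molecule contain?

4

With n Ir atoms, P(M+2)/P(M) = C(n,1)·p^(n−1)q / p^n = n·q/p = n · 0.627/0.373.
n = 6.7239 × 0.373/0.627 = 4.00 ≈ 4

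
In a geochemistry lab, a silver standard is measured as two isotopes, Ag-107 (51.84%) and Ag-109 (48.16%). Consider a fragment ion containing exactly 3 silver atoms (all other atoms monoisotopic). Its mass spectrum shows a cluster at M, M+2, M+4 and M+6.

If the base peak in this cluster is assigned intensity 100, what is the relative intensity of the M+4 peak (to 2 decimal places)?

92.90

Binomial terms of (0.5184 + 0.4816)^3: M 0.1393, M+2 0.3883, M+4 0.3607, M+6 0.1117 → M+2 is the base peak.
P(M+2) = C(3,1) × 0.5184^2 × 0.4816^1 = 3 × 0.26873856 × 0.4816 = 0.388273 (base)
P(M+4) = C(3,2) × 0.5184^1 × 0.4816^2 = 3 × 0.5184 × 0.23193856 = 0.360711
Relative intensity = 0.360711 / 0.388273 × 100 = 92.90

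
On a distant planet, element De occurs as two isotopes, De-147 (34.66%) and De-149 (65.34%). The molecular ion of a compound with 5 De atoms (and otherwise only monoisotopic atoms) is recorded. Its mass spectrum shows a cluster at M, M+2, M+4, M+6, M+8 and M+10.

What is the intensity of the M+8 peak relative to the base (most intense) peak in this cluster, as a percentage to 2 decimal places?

94.26%

(0.3466 + 0.6534)^5 gives M 0.0050, M+2 0.0471, M+4 0.1778, M+6 0.3351, M+8 0.3159, M+10 0.1191; the largest is M+6.
P(M+6) = C(5,3) × 0.3466^2 × 0.6534^3 = 10 × 0.12013156 × 0.27895708 = 0.335115 (base)
P(M+8) = C(5,4) × 0.3466^1 × 0.6534^4 = 5 × 0.3466 × 0.18227056 = 0.315875
Relative intensity = 0.315875 / 0.335115 × 100 = 94.26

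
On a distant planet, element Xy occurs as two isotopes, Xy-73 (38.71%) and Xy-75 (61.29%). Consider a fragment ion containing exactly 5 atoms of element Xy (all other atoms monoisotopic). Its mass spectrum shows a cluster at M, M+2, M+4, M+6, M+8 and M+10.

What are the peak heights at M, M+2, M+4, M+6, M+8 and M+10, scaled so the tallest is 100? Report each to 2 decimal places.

The 5 Xy atoms are independent, so intensities follow the terms of (0.3871 + 0.6129)^5.
P(M) = 0.3871^5 = 0.008692
P(M+2) = 5 × 0.3871^4 × 0.6129^1 = 0.068810
P(M+4) = 10 × 0.3871^3 × 0.6129^2 = 0.217896
P(M+6) = 10 × 0.3871^2 × 0.6129^3 = 0.344997
P(M+8) = 5 × 0.3871^1 × 0.6129^4 = 0.273119
P(M+10) = 0.6129^5 = 0.086486
The M+6 peak is largest (0.344997); scaling to 100 gives 2.52 : 19.95 : 63.16 : 100.00 : 79.17 : 25.07.

2.52 : 19.95 : 63.16 : 100.00 : 79.17 : 25.07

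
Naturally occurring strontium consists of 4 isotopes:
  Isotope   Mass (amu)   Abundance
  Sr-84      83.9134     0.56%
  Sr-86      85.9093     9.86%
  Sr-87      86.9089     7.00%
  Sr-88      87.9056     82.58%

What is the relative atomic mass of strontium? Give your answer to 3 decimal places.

87.617 amu

Weight each isotope mass by its fractional abundance: 0.0056 × 83.9134 + 0.0986 × 85.9093 + 0.0700 × 86.9089 + 0.8258 × 87.9056
= 0.46992 + 8.47066 + 6.08362 + 72.59244 = 87.61664 amu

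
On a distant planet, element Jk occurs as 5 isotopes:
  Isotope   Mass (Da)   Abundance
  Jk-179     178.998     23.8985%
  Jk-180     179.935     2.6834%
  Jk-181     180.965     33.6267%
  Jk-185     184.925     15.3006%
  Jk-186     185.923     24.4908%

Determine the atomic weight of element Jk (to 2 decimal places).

182.29 Da

The abundance-weighted mean is 0.238985 × 178.998 + 0.026834 × 179.935 + 0.336267 × 180.965 + 0.153006 × 184.925 + 0.244908 × 185.923
= 42.7778 + 4.8284 + 60.8526 + 28.2946 + 45.5340 = 182.2874 Da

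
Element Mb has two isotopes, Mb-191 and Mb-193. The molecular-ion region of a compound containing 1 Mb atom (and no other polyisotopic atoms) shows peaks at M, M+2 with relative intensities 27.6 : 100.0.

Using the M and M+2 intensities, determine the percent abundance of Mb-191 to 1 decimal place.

Write p for the Mb-191 fraction. I(M+2)/I(M) = [C(1,1)·p^0·(1−p)] / p^1 = 1·(1−p)/p = 100.0/27.6 = 3.6232
(1−p)/p = 3.6232/1 = 3.6232  ⇒  p = 1/(1 + 3.6232) = 0.2163
Mb-191: 21.6%, Mb-193: 78.4%.

21.6%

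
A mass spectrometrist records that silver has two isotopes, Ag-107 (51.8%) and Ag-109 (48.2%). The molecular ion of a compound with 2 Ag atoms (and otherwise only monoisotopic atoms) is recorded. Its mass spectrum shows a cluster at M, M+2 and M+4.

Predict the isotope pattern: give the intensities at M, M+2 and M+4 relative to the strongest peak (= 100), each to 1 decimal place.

Expanding (0.518 + 0.482)^2:
P(M) = 0.518^2 = 0.268324
P(M+2) = 2 × 0.518^1 × 0.482^1 = 0.499352
P(M+4) = 0.482^2 = 0.232324
The M+2 peak is largest (0.499352); scaling to 100 gives 53.7 : 100.0 : 46.5.

53.7 : 100.0 : 46.5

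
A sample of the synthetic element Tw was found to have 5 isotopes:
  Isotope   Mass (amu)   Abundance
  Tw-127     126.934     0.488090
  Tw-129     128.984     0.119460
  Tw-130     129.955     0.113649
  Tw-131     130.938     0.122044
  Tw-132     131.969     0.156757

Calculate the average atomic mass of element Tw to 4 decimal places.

Average mass = Σ (abundance × isotope mass) = 0.488090 × 126.934 + 0.119460 × 128.984 + 0.113649 × 129.955 + 0.122044 × 130.938 + 0.156757 × 131.969
= 61.95522 + 15.40843 + 14.76926 + 15.98020 + 20.68706 = 128.80017 amu

128.8002 amu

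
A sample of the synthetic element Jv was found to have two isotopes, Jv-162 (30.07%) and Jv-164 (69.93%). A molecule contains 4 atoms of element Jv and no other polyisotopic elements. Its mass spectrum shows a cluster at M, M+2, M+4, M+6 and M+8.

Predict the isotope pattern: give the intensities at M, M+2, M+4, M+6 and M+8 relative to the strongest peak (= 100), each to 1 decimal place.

Each Jv atom is independently Jv-162 (p = 0.3007) or Jv-164 (q = 0.6993); the cluster is the binomial expansion (p + q)^4.
P(M) = 0.3007^4 = 0.008176
P(M+2) = 4 × 0.3007^3 × 0.6993^1 = 0.076054
P(M+4) = 6 × 0.3007^2 × 0.6993^2 = 0.265305
P(M+6) = 4 × 0.3007^1 × 0.6993^3 = 0.411324
P(M+8) = 0.6993^4 = 0.239141
The M+6 peak is largest (0.411324); scaling to 100 gives 2.0 : 18.5 : 64.5 : 100.0 : 58.1.

2.0 : 18.5 : 64.5 : 100.0 : 58.1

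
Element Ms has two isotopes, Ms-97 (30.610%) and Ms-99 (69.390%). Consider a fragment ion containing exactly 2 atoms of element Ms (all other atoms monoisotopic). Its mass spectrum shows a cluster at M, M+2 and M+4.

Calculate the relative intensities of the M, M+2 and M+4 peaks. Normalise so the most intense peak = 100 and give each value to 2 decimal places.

19.46 : 88.23 : 100.00

The 2 Ms atoms are independent, so intensities follow the terms of (0.30610 + 0.69390)^2.
P(M) = 0.30610^2 = 0.093697
P(M+2) = 2 × 0.30610^1 × 0.69390^1 = 0.424806
P(M+4) = 0.69390^2 = 0.481497
The M+4 peak is largest (0.481497); scaling to 100 gives 19.46 : 88.23 : 100.00.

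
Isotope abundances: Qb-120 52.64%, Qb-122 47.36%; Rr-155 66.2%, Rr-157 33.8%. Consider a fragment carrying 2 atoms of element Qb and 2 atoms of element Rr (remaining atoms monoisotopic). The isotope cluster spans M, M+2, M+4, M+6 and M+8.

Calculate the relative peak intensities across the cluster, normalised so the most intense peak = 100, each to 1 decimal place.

34.4 : 97.0 : 100.0 : 44.6 : 7.3

Element Qb pattern (n=2): 0.27709696 : 0.49860608 : 0.22429696
Element Rr pattern (n=2): 0.438244 : 0.447512 : 0.114244
Convolve the two distributions (both contribute in 2-u steps):
  M: 0.27709696×0.438244 = 0.121436
  M+2: 0.27709696×0.447512 + 0.49860608×0.438244 = 0.342515
  M+4: 0.27709696×0.114244 + 0.49860608×0.447512 + 0.22429696×0.438244 = 0.353086
  M+6: 0.49860608×0.114244 + 0.22429696×0.447512 = 0.157338
  M+8: 0.22429696×0.114244 = 0.025625
Scale to base peak (0.353086) = 100: 34.4 : 97.0 : 100.0 : 44.6 : 7.3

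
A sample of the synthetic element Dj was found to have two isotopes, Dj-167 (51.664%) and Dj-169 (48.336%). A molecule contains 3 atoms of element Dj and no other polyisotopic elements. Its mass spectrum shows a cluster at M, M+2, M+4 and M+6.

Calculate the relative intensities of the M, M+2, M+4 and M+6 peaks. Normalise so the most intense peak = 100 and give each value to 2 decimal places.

Each Dj atom is independently Dj-167 (p = 0.51664) or Dj-169 (q = 0.48336); the cluster is the binomial expansion (p + q)^3.
P(M) = 0.51664^3 = 0.137900
P(M+2) = 3 × 0.51664^2 × 0.48336^1 = 0.387051
P(M+4) = 3 × 0.51664^1 × 0.48336^2 = 0.362118
P(M+6) = 0.48336^3 = 0.112931
The M+2 peak is largest (0.387051); scaling to 100 gives 35.63 : 100.00 : 93.56 : 29.18.

35.63 : 100.00 : 93.56 : 29.18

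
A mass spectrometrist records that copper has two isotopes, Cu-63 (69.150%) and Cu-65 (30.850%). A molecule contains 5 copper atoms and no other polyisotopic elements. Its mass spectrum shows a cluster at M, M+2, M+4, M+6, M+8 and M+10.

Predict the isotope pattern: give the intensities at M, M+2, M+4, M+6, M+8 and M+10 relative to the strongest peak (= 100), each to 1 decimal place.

The 5 Cu atoms are independent, so intensities follow the terms of (0.69150 + 0.30850)^5.
P(M) = 0.69150^5 = 0.158111
P(M+2) = 5 × 0.69150^4 × 0.30850^1 = 0.352691
P(M+4) = 10 × 0.69150^3 × 0.30850^2 = 0.314693
P(M+6) = 10 × 0.69150^2 × 0.30850^3 = 0.140394
P(M+8) = 5 × 0.69150^1 × 0.30850^4 = 0.031317
P(M+10) = 0.30850^5 = 0.002794
The M+2 peak is largest (0.352691); scaling to 100 gives 44.8 : 100.0 : 89.2 : 39.8 : 8.9 : 0.8.

44.8 : 100.0 : 89.2 : 39.8 : 8.9 : 0.8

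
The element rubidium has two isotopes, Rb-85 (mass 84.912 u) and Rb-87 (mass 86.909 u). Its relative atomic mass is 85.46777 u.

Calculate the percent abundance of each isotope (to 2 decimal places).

Writing the weighted mean with unknown fraction x of Rb-85:
84.912·x + 86.909·(1 − x) = 85.46777
(84.912 − 86.909)·x = 85.46777 − 86.909
x = -1.44123 / -1.997 = 0.72170 → 72.17% Rb-85, 27.83% Rb-87.

Rb-85: 72.17%, Rb-87: 27.83%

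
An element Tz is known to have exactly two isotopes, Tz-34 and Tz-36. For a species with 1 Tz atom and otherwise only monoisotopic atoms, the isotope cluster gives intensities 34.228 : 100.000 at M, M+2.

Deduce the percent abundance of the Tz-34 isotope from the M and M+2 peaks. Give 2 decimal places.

25.50%

If p is the fraction of Tz that is Tz-34, then I(M+2)/I(M) = [C(1,1)·p^0·(1−p)] / p^1 = 1·(1−p)/p = 100.000/34.228 = 2.9216
(1−p)/p = 2.9216/1 = 2.9216  ⇒  p = 1/(1 + 2.9216) = 0.2550
Tz-34: 25.50%, Tz-36: 74.50%.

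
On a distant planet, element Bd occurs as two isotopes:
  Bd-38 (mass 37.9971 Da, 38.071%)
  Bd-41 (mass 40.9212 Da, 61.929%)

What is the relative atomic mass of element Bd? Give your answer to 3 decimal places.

Weight each isotope mass by its fractional abundance: 0.38071 × 37.9971 + 0.61929 × 40.9212
= 14.46588 + 25.34209 = 39.80797 Da

39.808 Da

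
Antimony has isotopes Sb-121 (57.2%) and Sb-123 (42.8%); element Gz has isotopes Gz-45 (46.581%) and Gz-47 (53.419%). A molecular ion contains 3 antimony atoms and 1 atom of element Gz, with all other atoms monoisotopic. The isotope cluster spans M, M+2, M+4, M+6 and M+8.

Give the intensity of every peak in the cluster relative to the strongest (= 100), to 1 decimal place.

Antimony pattern (n=3): 0.18714925 : 0.42010426 : 0.31434374 : 0.07840275
Element Gz pattern (n=1): 0.46581 : 0.53419
Convolve the two distributions (both contribute in 2-u steps):
  M: 0.18714925×0.46581 = 0.087176
  M+2: 0.18714925×0.53419 + 0.42010426×0.46581 = 0.295662
  M+4: 0.42010426×0.53419 + 0.31434374×0.46581 = 0.370840
  M+6: 0.31434374×0.53419 + 0.07840275×0.46581 = 0.204440
  M+8: 0.07840275×0.53419 = 0.041882
Scale to base peak (0.370840) = 100: 23.5 : 79.7 : 100.0 : 55.1 : 11.3

23.5 : 79.7 : 100.0 : 55.1 : 11.3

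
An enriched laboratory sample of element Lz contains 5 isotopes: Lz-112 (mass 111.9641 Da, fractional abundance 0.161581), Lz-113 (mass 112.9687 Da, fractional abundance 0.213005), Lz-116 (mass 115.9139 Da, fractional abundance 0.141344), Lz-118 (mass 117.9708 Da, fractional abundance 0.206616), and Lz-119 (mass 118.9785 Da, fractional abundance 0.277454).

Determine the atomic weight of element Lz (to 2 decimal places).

115.92 Da

Average mass = Σ (abundance × isotope mass) = 0.161581 × 111.9641 + 0.213005 × 112.9687 + 0.141344 × 115.9139 + 0.206616 × 117.9708 + 0.277454 × 118.9785
= 18.09127 + 24.06290 + 16.38373 + 24.37465 + 33.01106 = 115.92361 Da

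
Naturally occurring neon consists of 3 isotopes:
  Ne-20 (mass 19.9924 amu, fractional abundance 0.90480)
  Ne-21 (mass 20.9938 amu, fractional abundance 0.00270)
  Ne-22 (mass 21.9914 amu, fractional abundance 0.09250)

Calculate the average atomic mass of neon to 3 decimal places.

Ar = Σ fᵢ·mᵢ = 0.90480 × 19.9924 + 0.00270 × 20.9938 + 0.09250 × 21.9914
= 18.08912 + 0.05668 + 2.03420 = 20.18000 amu

20.180 amu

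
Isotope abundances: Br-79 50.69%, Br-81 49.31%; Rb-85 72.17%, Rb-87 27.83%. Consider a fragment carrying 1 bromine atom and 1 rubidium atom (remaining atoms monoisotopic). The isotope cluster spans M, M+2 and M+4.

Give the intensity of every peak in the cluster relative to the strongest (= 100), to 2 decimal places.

73.62 : 100.00 : 27.61

Bromine pattern (n=1): 0.5069 : 0.4931
Rubidium pattern (n=1): 0.7217 : 0.2783
Convolve the two distributions (both contribute in 2-u steps):
  M: 0.5069×0.7217 = 0.365830
  M+2: 0.5069×0.2783 + 0.4931×0.7217 = 0.496941
  M+4: 0.4931×0.2783 = 0.137230
Scale to base peak (0.496941) = 100: 73.62 : 100.00 : 27.61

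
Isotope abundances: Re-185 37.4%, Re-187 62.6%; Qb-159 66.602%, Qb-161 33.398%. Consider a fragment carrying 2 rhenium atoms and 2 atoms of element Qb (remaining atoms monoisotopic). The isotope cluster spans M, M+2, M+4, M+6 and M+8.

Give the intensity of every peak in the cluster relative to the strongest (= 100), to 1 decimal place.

Rhenium pattern (n=2): 0.139876 : 0.468248 : 0.391876
Element Qb pattern (n=2): 0.44358264 : 0.44487472 : 0.11154264
Convolve the two distributions (both contribute in 2-u steps):
  M: 0.139876×0.44358264 = 0.062047
  M+2: 0.139876×0.44487472 + 0.468248×0.44358264 = 0.269934
  M+4: 0.139876×0.11154264 + 0.468248×0.44487472 + 0.391876×0.44358264 = 0.397743
  M+6: 0.468248×0.11154264 + 0.391876×0.44487472 = 0.226565
  M+8: 0.391876×0.11154264 = 0.043711
Scale to base peak (0.397743) = 100: 15.6 : 67.9 : 100.0 : 57.0 : 11.0

15.6 : 67.9 : 100.0 : 57.0 : 11.0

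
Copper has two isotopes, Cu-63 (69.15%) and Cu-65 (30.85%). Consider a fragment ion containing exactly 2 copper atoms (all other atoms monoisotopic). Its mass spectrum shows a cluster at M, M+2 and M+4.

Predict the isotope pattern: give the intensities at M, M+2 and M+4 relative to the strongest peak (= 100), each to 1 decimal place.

100.0 : 89.2 : 19.9

The 2 Cu atoms are independent, so intensities follow the terms of (0.6915 + 0.3085)^2.
P(M) = 0.6915^2 = 0.478172
P(M+2) = 2 × 0.6915^1 × 0.3085^1 = 0.426656
P(M+4) = 0.3085^2 = 0.095172
The M peak is largest (0.478172); scaling to 100 gives 100.0 : 89.2 : 19.9.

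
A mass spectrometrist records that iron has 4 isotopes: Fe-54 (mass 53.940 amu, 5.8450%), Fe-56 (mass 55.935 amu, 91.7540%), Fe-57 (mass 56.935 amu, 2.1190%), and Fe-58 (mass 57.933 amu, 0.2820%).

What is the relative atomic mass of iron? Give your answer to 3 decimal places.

55.845 amu

The abundance-weighted mean is 0.058450 × 53.940 + 0.917540 × 55.935 + 0.021190 × 56.935 + 0.002820 × 57.933
= 3.1528 + 51.3226 + 1.2065 + 0.1634 = 55.8453 amu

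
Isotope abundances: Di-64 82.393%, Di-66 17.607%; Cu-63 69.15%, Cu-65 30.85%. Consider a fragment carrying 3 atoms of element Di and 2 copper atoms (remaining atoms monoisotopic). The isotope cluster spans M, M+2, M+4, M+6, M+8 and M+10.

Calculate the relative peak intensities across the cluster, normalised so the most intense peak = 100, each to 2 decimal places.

Element Di pattern (n=3): 0.55933365 : 0.35858098 : 0.07662708 : 0.00545828
Copper pattern (n=2): 0.47817225 : 0.4266555 : 0.09517225
Convolve the two distributions (both contribute in 2-u steps):
  M: 0.55933365×0.47817225 = 0.267458
  M+2: 0.55933365×0.4266555 + 0.35858098×0.47817225 = 0.410106
  M+4: 0.55933365×0.09517225 + 0.35858098×0.4266555 + 0.07662708×0.47817225 = 0.242865
  M+6: 0.35858098×0.09517225 + 0.07662708×0.4266555 + 0.00545828×0.47817225 = 0.069430
  M+8: 0.07662708×0.09517225 + 0.00545828×0.4266555 = 0.009622
  M+10: 0.00545828×0.09517225 = 0.000519
Scale to base peak (0.410106) = 100: 65.22 : 100.00 : 59.22 : 16.93 : 2.35 : 0.13

65.22 : 100.00 : 59.22 : 16.93 : 2.35 : 0.13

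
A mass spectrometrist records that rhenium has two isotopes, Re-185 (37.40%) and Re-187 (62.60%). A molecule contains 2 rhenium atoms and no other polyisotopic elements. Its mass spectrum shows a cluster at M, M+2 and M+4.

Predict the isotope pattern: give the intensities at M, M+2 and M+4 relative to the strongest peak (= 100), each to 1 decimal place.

29.9 : 100.0 : 83.7

The 2 Re atoms are independent, so intensities follow the terms of (0.3740 + 0.6260)^2.
P(M) = 0.3740^2 = 0.139876
P(M+2) = 2 × 0.3740^1 × 0.6260^1 = 0.468248
P(M+4) = 0.6260^2 = 0.391876
The M+2 peak is largest (0.468248); scaling to 100 gives 29.9 : 100.0 : 83.7.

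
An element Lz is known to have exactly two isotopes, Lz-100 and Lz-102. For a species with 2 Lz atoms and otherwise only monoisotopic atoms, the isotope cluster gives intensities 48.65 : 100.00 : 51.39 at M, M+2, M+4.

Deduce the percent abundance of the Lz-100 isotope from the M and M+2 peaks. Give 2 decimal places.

49.32%

Write p for the Lz-100 fraction. I(M+2)/I(M) = [C(2,1)·p^1·(1−p)] / p^2 = 2·(1−p)/p = 100.00/48.65 = 2.0555
(1−p)/p = 2.0555/2 = 1.0277  ⇒  p = 1/(1 + 1.0277) = 0.4932
Lz-100: 49.32%, Lz-102: 50.68%.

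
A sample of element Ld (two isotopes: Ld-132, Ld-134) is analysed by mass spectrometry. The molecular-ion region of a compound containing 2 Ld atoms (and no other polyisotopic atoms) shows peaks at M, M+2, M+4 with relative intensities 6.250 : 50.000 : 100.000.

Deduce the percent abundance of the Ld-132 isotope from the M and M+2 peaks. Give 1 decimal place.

20.0%

Write p for the Ld-132 fraction. I(M+2)/I(M) = [C(2,1)·p^1·(1−p)] / p^2 = 2·(1−p)/p = 50.000/6.250 = 8.0000
(1−p)/p = 8.0000/2 = 4.0000  ⇒  p = 1/(1 + 4.0000) = 0.2000
Ld-132: 20.0%, Ld-134: 80.0%.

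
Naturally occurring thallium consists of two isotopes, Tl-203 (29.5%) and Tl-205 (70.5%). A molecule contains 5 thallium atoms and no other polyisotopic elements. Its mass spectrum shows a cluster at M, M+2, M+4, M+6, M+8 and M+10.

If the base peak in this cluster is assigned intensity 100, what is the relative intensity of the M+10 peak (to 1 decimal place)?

Term probabilities: M 0.0022, M+2 0.0267, M+4 0.1276, M+6 0.3049, M+8 0.3644, M+10 0.1742. Base peak = M+8.
P(M+8) = C(5,4) × 0.295^1 × 0.705^4 = 5 × 0.2950 × 0.24703385 = 0.364375 (base)
P(M+10) = C(5,5) × 0.295^0 × 0.705^5 = 1 × 1.0000 × 0.17415886 = 0.174159
Relative intensity = 0.174159 / 0.364375 × 100 = 47.8

47.8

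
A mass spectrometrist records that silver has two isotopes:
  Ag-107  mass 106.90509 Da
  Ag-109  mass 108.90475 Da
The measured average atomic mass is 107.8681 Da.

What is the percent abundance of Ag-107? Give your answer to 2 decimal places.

51.84%

With x = fraction of Ag-107 (so Ag-109 is 1 − x):
106.90509·x + 108.90475·(1 − x) = 107.8681
(106.90509 − 108.90475)·x = 107.8681 − 108.90475
x = -1.03665 / -1.99966 = 0.51841 → 51.84% Ag-107, 48.16% Ag-109.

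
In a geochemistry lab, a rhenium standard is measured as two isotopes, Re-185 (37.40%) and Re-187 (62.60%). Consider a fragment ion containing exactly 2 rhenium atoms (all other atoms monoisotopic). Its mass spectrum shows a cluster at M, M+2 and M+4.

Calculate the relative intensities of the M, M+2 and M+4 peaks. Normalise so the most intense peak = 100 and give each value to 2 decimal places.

29.87 : 100.00 : 83.69

Expanding (0.3740 + 0.6260)^2:
P(M) = 0.3740^2 = 0.139876
P(M+2) = 2 × 0.3740^1 × 0.6260^1 = 0.468248
P(M+4) = 0.6260^2 = 0.391876
The M+2 peak is largest (0.468248); scaling to 100 gives 29.87 : 100.00 : 83.69.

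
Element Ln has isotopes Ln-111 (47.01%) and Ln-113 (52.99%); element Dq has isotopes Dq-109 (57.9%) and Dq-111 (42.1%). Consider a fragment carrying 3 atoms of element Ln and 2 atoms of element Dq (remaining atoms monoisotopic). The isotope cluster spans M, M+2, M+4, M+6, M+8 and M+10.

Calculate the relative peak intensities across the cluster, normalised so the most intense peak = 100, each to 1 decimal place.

Element Ln pattern (n=3): 0.10388928 : 0.35131418 : 0.39600379 : 0.14879275
Element Dq pattern (n=2): 0.335241 : 0.487518 : 0.177241
Convolve the two distributions (both contribute in 2-u steps):
  M: 0.10388928×0.335241 = 0.034828
  M+2: 0.10388928×0.487518 + 0.35131418×0.335241 = 0.168423
  M+4: 0.10388928×0.177241 + 0.35131418×0.487518 + 0.39600379×0.335241 = 0.322442
  M+6: 0.35131418×0.177241 + 0.39600379×0.487518 + 0.14879275×0.335241 = 0.305208
  M+8: 0.39600379×0.177241 + 0.14879275×0.487518 = 0.142727
  M+10: 0.14879275×0.177241 = 0.026372
Scale to base peak (0.322442) = 100: 10.8 : 52.2 : 100.0 : 94.7 : 44.3 : 8.2

10.8 : 52.2 : 100.0 : 94.7 : 44.3 : 8.2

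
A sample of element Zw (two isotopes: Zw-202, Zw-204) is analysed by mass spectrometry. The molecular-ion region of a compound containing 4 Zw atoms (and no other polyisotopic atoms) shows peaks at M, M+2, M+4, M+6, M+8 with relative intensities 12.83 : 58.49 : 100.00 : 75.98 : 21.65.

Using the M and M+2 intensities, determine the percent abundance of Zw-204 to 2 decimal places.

Let p = fractional abundance of Zw-202. I(M+2)/I(M) = [C(4,1)·p^3·(1−p)] / p^4 = 4·(1−p)/p = 58.49/12.83 = 4.5588
(1−p)/p = 4.5588/4 = 1.1397  ⇒  p = 1/(1 + 1.1397) = 0.4674
Zw-202: 46.74%, Zw-204: 53.26%.

53.26%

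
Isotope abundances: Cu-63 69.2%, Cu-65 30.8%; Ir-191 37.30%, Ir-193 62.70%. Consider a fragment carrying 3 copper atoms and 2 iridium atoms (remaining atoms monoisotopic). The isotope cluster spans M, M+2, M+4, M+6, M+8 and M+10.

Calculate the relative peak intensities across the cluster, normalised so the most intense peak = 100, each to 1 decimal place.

12.6 : 59.4 : 100.0 : 74.1 : 25.0 : 3.2

Copper pattern (n=3): 0.33137389 : 0.44247034 : 0.19693766 : 0.02921811
Iridium pattern (n=2): 0.139129 : 0.467742 : 0.393129
Convolve the two distributions (both contribute in 2-u steps):
  M: 0.33137389×0.139129 = 0.046104
  M+2: 0.33137389×0.467742 + 0.44247034×0.139129 = 0.216558
  M+4: 0.33137389×0.393129 + 0.44247034×0.467742 + 0.19693766×0.139129 = 0.364634
  M+6: 0.44247034×0.393129 + 0.19693766×0.467742 + 0.02921811×0.139129 = 0.270129
  M+8: 0.19693766×0.393129 + 0.02921811×0.467742 = 0.091088
  M+10: 0.02921811×0.393129 = 0.011486
Scale to base peak (0.364634) = 100: 12.6 : 59.4 : 100.0 : 74.1 : 25.0 : 3.2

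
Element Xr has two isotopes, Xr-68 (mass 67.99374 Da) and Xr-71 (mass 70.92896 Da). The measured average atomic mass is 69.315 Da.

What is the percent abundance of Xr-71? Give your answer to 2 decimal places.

45.01%

With x = fraction of Xr-68 (so Xr-71 is 1 − x):
67.99374·x + 70.92896·(1 − x) = 69.315
(67.99374 − 70.92896)·x = 69.315 − 70.92896
x = -1.61396 / -2.93522 = 0.54986 → 54.99% Xr-68, 45.01% Xr-71.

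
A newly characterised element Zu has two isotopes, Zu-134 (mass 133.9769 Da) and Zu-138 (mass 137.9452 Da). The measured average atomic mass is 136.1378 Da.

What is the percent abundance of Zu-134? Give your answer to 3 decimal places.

45.546%

Writing the weighted mean with unknown fraction x of Zu-134:
133.9769·x + 137.9452·(1 − x) = 136.1378
(133.9769 − 137.9452)·x = 136.1378 − 137.9452
x = -1.8074 / -3.9683 = 0.45546 → 45.546% Zu-134, 54.454% Zu-138.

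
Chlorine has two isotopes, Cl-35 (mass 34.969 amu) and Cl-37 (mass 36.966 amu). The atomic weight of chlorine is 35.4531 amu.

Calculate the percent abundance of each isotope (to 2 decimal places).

Cl-35: 75.76%, Cl-37: 24.24%

Let x be the fractional abundance of Cl-35; then Cl-37 has abundance 1 − x.
34.969·x + 36.966·(1 − x) = 35.4531
(34.969 − 36.966)·x = 35.4531 − 36.966
x = -1.5129 / -1.997 = 0.75759 → 75.76% Cl-35, 24.24% Cl-37.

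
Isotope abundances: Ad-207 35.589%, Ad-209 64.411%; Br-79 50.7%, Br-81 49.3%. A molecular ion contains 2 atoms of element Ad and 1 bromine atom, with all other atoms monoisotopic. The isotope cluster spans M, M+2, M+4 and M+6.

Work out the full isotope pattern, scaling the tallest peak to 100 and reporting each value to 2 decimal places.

14.72 : 67.58 : 100.00 : 46.87

Element Ad pattern (n=2): 0.12665769 : 0.45846462 : 0.41487769
Bromine pattern (n=1): 0.5070 : 0.4930
Convolve the two distributions (both contribute in 2-u steps):
  M: 0.12665769×0.5070 = 0.064215
  M+2: 0.12665769×0.4930 + 0.45846462×0.5070 = 0.294884
  M+4: 0.45846462×0.4930 + 0.41487769×0.5070 = 0.436366
  M+6: 0.41487769×0.4930 = 0.204535
Scale to base peak (0.436366) = 100: 14.72 : 67.58 : 100.00 : 46.87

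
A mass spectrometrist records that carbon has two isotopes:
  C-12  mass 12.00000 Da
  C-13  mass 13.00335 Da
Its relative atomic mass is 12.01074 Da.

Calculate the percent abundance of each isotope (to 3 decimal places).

C-12: 98.930%, C-13: 1.070%

Writing the weighted mean with unknown fraction x of C-12:
12.00000·x + 13.00335·(1 − x) = 12.01074
(12.00000 − 13.00335)·x = 12.01074 − 13.00335
x = -0.99261 / -1.00335 = 0.98930 → 98.930% C-12, 1.070% C-13.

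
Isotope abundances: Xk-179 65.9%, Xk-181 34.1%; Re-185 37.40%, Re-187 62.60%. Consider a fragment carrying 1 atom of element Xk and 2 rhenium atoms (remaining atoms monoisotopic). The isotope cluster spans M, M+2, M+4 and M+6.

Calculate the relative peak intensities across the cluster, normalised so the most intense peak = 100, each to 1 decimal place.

22.1 : 85.2 : 100.0 : 32.0

Element Xk pattern (n=1): 0.6590 : 0.3410
Rhenium pattern (n=2): 0.139876 : 0.468248 : 0.391876
Convolve the two distributions (both contribute in 2-u steps):
  M: 0.6590×0.139876 = 0.092178
  M+2: 0.6590×0.468248 + 0.3410×0.139876 = 0.356273
  M+4: 0.6590×0.391876 + 0.3410×0.468248 = 0.417919
  M+6: 0.3410×0.391876 = 0.133630
Scale to base peak (0.417919) = 100: 22.1 : 85.2 : 100.0 : 32.0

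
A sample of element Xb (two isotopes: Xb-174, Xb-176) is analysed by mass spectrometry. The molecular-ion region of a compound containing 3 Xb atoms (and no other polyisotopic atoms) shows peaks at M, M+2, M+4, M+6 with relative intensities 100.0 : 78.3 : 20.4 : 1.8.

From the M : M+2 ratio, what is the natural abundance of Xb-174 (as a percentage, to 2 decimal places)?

79.30%

Let p = fractional abundance of Xb-174. I(M+2)/I(M) = [C(3,1)·p^2·(1−p)] / p^3 = 3·(1−p)/p = 78.3/100.0 = 0.7830
(1−p)/p = 0.7830/3 = 0.2610  ⇒  p = 1/(1 + 0.2610) = 0.7930
Xb-174: 79.30%, Xb-176: 20.70%.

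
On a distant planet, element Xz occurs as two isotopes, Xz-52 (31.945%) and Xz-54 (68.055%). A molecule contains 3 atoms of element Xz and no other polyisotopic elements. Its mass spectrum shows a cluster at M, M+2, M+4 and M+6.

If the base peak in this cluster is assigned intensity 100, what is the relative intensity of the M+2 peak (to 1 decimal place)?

Binomial terms of (0.31945 + 0.68055)^3: M 0.0326, M+2 0.2083, M+4 0.4439, M+6 0.3152 → M+4 is the base peak.
P(M+4) = C(3,2) × 0.31945^1 × 0.68055^2 = 3 × 0.31945 × 0.4631483 = 0.443858 (base)
P(M+2) = C(3,1) × 0.31945^2 × 0.68055^1 = 3 × 0.1020483 × 0.68055 = 0.208347
Relative intensity = 0.208347 / 0.443858 × 100 = 46.9

46.9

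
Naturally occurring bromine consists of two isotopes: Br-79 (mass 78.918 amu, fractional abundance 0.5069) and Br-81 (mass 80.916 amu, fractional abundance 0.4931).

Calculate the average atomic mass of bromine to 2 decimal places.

The abundance-weighted mean is 0.5069 × 78.918 + 0.4931 × 80.916
= 40.0035 + 39.8997 = 79.9032 amu

79.90 amu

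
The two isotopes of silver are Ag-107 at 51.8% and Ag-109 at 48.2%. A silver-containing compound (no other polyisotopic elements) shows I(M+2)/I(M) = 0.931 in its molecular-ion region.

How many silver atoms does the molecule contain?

1

The M+2/M ratio from n Ag atoms is n · q/p = n · 0.482/0.518.
n = 0.931 × 0.518/0.482 = 1.00 ≈ 1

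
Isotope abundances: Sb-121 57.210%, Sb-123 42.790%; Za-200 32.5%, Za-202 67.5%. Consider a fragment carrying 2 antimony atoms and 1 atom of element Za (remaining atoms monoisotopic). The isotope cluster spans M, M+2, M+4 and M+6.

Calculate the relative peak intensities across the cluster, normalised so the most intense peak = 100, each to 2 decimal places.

Antimony pattern (n=2): 0.32729841 : 0.48960318 : 0.18309841
Element Za pattern (n=1): 0.3250 : 0.6750
Convolve the two distributions (both contribute in 2-u steps):
  M: 0.32729841×0.3250 = 0.106372
  M+2: 0.32729841×0.6750 + 0.48960318×0.3250 = 0.380047
  M+4: 0.48960318×0.6750 + 0.18309841×0.3250 = 0.389989
  M+6: 0.18309841×0.6750 = 0.123591
Scale to base peak (0.389989) = 100: 27.28 : 97.45 : 100.00 : 31.69

27.28 : 97.45 : 100.00 : 31.69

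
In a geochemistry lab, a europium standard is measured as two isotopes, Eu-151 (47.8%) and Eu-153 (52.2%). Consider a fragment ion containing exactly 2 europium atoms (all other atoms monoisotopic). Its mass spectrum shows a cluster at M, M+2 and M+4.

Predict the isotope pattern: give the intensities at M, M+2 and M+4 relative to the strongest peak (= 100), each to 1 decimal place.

45.8 : 100.0 : 54.6

The 2 Eu atoms are independent, so intensities follow the terms of (0.478 + 0.522)^2.
P(M) = 0.478^2 = 0.228484
P(M+2) = 2 × 0.478^1 × 0.522^1 = 0.499032
P(M+4) = 0.522^2 = 0.272484
The M+2 peak is largest (0.499032); scaling to 100 gives 45.8 : 100.0 : 54.6.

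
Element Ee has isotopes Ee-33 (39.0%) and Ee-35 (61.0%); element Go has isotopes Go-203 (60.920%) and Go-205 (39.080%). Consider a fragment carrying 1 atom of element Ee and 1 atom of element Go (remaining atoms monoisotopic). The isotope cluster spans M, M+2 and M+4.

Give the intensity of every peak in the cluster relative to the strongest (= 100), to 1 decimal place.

Element Ee pattern (n=1): 0.3900 : 0.6100
Element Go pattern (n=1): 0.6092 : 0.3908
Convolve the two distributions (both contribute in 2-u steps):
  M: 0.3900×0.6092 = 0.237588
  M+2: 0.3900×0.3908 + 0.6100×0.6092 = 0.524024
  M+4: 0.6100×0.3908 = 0.238388
Scale to base peak (0.524024) = 100: 45.3 : 100.0 : 45.5

45.3 : 100.0 : 45.5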